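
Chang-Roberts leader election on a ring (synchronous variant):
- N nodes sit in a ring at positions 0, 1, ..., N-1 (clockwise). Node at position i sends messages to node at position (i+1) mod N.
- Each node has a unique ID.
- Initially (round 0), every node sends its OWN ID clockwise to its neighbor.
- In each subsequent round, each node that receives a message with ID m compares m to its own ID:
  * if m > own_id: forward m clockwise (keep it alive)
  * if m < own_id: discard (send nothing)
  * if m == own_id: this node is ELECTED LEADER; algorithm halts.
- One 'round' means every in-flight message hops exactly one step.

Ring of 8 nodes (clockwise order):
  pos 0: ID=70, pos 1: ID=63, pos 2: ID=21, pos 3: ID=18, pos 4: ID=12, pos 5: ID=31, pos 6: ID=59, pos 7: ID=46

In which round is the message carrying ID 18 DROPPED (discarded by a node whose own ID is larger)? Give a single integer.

Round 1: pos1(id63) recv 70: fwd; pos2(id21) recv 63: fwd; pos3(id18) recv 21: fwd; pos4(id12) recv 18: fwd; pos5(id31) recv 12: drop; pos6(id59) recv 31: drop; pos7(id46) recv 59: fwd; pos0(id70) recv 46: drop
Round 2: pos2(id21) recv 70: fwd; pos3(id18) recv 63: fwd; pos4(id12) recv 21: fwd; pos5(id31) recv 18: drop; pos0(id70) recv 59: drop
Round 3: pos3(id18) recv 70: fwd; pos4(id12) recv 63: fwd; pos5(id31) recv 21: drop
Round 4: pos4(id12) recv 70: fwd; pos5(id31) recv 63: fwd
Round 5: pos5(id31) recv 70: fwd; pos6(id59) recv 63: fwd
Round 6: pos6(id59) recv 70: fwd; pos7(id46) recv 63: fwd
Round 7: pos7(id46) recv 70: fwd; pos0(id70) recv 63: drop
Round 8: pos0(id70) recv 70: ELECTED
Message ID 18 originates at pos 3; dropped at pos 5 in round 2

Answer: 2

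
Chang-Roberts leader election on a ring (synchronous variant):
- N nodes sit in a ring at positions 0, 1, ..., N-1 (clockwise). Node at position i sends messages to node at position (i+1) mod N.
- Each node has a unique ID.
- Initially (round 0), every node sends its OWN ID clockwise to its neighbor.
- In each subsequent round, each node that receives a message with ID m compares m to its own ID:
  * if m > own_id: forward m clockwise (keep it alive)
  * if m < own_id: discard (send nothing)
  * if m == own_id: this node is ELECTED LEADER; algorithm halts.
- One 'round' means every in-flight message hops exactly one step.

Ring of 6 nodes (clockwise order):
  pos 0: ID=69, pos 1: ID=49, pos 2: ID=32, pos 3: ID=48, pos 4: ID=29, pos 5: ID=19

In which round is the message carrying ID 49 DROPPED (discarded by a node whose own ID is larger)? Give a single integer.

Round 1: pos1(id49) recv 69: fwd; pos2(id32) recv 49: fwd; pos3(id48) recv 32: drop; pos4(id29) recv 48: fwd; pos5(id19) recv 29: fwd; pos0(id69) recv 19: drop
Round 2: pos2(id32) recv 69: fwd; pos3(id48) recv 49: fwd; pos5(id19) recv 48: fwd; pos0(id69) recv 29: drop
Round 3: pos3(id48) recv 69: fwd; pos4(id29) recv 49: fwd; pos0(id69) recv 48: drop
Round 4: pos4(id29) recv 69: fwd; pos5(id19) recv 49: fwd
Round 5: pos5(id19) recv 69: fwd; pos0(id69) recv 49: drop
Round 6: pos0(id69) recv 69: ELECTED
Message ID 49 originates at pos 1; dropped at pos 0 in round 5

Answer: 5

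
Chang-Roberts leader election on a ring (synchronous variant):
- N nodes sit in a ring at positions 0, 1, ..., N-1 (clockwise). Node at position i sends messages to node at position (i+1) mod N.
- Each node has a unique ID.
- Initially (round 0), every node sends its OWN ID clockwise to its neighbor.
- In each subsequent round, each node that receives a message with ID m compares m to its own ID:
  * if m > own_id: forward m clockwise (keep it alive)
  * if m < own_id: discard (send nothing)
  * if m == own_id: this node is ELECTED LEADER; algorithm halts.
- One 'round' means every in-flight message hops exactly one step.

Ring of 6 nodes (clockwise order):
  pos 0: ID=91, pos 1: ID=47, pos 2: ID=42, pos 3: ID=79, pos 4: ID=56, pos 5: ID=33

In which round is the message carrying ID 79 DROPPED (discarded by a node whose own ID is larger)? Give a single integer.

Round 1: pos1(id47) recv 91: fwd; pos2(id42) recv 47: fwd; pos3(id79) recv 42: drop; pos4(id56) recv 79: fwd; pos5(id33) recv 56: fwd; pos0(id91) recv 33: drop
Round 2: pos2(id42) recv 91: fwd; pos3(id79) recv 47: drop; pos5(id33) recv 79: fwd; pos0(id91) recv 56: drop
Round 3: pos3(id79) recv 91: fwd; pos0(id91) recv 79: drop
Round 4: pos4(id56) recv 91: fwd
Round 5: pos5(id33) recv 91: fwd
Round 6: pos0(id91) recv 91: ELECTED
Message ID 79 originates at pos 3; dropped at pos 0 in round 3

Answer: 3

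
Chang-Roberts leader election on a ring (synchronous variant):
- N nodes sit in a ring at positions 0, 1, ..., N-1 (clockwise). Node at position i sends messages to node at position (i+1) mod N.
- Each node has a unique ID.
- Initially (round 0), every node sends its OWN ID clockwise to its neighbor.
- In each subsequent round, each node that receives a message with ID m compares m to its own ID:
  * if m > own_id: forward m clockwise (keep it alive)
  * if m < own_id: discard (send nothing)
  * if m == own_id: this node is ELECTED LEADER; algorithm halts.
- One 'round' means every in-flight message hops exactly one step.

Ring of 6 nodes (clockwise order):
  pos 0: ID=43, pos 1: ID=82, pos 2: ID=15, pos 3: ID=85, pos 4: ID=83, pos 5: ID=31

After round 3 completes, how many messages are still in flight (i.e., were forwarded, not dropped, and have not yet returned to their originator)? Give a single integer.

Round 1: pos1(id82) recv 43: drop; pos2(id15) recv 82: fwd; pos3(id85) recv 15: drop; pos4(id83) recv 85: fwd; pos5(id31) recv 83: fwd; pos0(id43) recv 31: drop
Round 2: pos3(id85) recv 82: drop; pos5(id31) recv 85: fwd; pos0(id43) recv 83: fwd
Round 3: pos0(id43) recv 85: fwd; pos1(id82) recv 83: fwd
After round 3: 2 messages still in flight

Answer: 2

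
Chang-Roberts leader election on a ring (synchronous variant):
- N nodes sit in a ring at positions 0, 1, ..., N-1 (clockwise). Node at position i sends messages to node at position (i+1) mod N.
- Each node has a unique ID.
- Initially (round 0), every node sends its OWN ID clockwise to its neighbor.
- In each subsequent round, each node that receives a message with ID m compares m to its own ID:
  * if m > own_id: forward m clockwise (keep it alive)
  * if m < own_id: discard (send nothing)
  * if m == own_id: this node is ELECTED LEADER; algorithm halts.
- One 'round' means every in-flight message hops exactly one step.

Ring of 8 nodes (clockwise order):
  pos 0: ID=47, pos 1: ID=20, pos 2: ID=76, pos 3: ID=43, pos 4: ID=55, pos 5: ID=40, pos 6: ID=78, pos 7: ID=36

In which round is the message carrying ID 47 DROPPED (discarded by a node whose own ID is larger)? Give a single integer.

Answer: 2

Derivation:
Round 1: pos1(id20) recv 47: fwd; pos2(id76) recv 20: drop; pos3(id43) recv 76: fwd; pos4(id55) recv 43: drop; pos5(id40) recv 55: fwd; pos6(id78) recv 40: drop; pos7(id36) recv 78: fwd; pos0(id47) recv 36: drop
Round 2: pos2(id76) recv 47: drop; pos4(id55) recv 76: fwd; pos6(id78) recv 55: drop; pos0(id47) recv 78: fwd
Round 3: pos5(id40) recv 76: fwd; pos1(id20) recv 78: fwd
Round 4: pos6(id78) recv 76: drop; pos2(id76) recv 78: fwd
Round 5: pos3(id43) recv 78: fwd
Round 6: pos4(id55) recv 78: fwd
Round 7: pos5(id40) recv 78: fwd
Round 8: pos6(id78) recv 78: ELECTED
Message ID 47 originates at pos 0; dropped at pos 2 in round 2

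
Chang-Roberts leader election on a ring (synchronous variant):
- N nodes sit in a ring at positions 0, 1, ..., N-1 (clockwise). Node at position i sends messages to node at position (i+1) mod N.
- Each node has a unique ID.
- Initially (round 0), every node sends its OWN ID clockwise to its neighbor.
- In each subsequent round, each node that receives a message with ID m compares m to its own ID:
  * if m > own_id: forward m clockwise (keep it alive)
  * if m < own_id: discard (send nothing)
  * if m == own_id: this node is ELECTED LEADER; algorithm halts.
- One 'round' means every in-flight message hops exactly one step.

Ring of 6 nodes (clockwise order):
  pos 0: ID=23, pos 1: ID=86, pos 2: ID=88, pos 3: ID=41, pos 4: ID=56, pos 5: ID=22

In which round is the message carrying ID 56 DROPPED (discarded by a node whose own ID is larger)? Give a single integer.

Answer: 3

Derivation:
Round 1: pos1(id86) recv 23: drop; pos2(id88) recv 86: drop; pos3(id41) recv 88: fwd; pos4(id56) recv 41: drop; pos5(id22) recv 56: fwd; pos0(id23) recv 22: drop
Round 2: pos4(id56) recv 88: fwd; pos0(id23) recv 56: fwd
Round 3: pos5(id22) recv 88: fwd; pos1(id86) recv 56: drop
Round 4: pos0(id23) recv 88: fwd
Round 5: pos1(id86) recv 88: fwd
Round 6: pos2(id88) recv 88: ELECTED
Message ID 56 originates at pos 4; dropped at pos 1 in round 3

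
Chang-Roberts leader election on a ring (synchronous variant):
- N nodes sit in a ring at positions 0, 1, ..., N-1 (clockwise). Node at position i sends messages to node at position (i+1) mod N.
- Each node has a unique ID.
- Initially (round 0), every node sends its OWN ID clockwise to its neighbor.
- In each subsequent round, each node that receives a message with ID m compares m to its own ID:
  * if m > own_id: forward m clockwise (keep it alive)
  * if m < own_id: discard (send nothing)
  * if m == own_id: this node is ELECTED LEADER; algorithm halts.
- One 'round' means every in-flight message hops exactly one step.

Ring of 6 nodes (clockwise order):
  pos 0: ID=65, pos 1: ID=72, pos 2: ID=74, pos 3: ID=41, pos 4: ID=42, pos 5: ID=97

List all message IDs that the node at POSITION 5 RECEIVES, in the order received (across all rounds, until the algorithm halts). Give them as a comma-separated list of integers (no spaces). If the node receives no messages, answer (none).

Round 1: pos1(id72) recv 65: drop; pos2(id74) recv 72: drop; pos3(id41) recv 74: fwd; pos4(id42) recv 41: drop; pos5(id97) recv 42: drop; pos0(id65) recv 97: fwd
Round 2: pos4(id42) recv 74: fwd; pos1(id72) recv 97: fwd
Round 3: pos5(id97) recv 74: drop; pos2(id74) recv 97: fwd
Round 4: pos3(id41) recv 97: fwd
Round 5: pos4(id42) recv 97: fwd
Round 6: pos5(id97) recv 97: ELECTED

Answer: 42,74,97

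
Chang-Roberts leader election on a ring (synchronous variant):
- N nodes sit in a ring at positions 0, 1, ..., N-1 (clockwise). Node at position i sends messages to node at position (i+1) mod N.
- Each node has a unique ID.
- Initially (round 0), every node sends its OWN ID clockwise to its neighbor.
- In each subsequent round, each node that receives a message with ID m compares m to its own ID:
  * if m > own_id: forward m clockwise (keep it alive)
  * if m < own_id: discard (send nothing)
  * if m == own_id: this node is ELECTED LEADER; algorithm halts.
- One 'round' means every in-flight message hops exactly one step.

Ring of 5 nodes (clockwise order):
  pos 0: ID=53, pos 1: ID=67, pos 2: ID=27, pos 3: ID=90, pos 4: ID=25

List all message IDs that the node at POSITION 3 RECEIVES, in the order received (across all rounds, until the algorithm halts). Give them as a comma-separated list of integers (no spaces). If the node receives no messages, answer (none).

Round 1: pos1(id67) recv 53: drop; pos2(id27) recv 67: fwd; pos3(id90) recv 27: drop; pos4(id25) recv 90: fwd; pos0(id53) recv 25: drop
Round 2: pos3(id90) recv 67: drop; pos0(id53) recv 90: fwd
Round 3: pos1(id67) recv 90: fwd
Round 4: pos2(id27) recv 90: fwd
Round 5: pos3(id90) recv 90: ELECTED

Answer: 27,67,90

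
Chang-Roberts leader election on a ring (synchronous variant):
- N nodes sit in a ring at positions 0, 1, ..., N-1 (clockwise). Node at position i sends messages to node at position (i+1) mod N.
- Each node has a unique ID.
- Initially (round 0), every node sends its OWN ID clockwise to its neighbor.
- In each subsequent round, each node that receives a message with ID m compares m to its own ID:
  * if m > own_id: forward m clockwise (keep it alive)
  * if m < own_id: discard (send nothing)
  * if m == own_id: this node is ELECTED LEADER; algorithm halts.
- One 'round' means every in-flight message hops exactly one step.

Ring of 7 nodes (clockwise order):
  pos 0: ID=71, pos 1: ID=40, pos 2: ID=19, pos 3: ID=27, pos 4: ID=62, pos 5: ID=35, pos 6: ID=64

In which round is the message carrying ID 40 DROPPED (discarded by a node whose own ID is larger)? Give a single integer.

Answer: 3

Derivation:
Round 1: pos1(id40) recv 71: fwd; pos2(id19) recv 40: fwd; pos3(id27) recv 19: drop; pos4(id62) recv 27: drop; pos5(id35) recv 62: fwd; pos6(id64) recv 35: drop; pos0(id71) recv 64: drop
Round 2: pos2(id19) recv 71: fwd; pos3(id27) recv 40: fwd; pos6(id64) recv 62: drop
Round 3: pos3(id27) recv 71: fwd; pos4(id62) recv 40: drop
Round 4: pos4(id62) recv 71: fwd
Round 5: pos5(id35) recv 71: fwd
Round 6: pos6(id64) recv 71: fwd
Round 7: pos0(id71) recv 71: ELECTED
Message ID 40 originates at pos 1; dropped at pos 4 in round 3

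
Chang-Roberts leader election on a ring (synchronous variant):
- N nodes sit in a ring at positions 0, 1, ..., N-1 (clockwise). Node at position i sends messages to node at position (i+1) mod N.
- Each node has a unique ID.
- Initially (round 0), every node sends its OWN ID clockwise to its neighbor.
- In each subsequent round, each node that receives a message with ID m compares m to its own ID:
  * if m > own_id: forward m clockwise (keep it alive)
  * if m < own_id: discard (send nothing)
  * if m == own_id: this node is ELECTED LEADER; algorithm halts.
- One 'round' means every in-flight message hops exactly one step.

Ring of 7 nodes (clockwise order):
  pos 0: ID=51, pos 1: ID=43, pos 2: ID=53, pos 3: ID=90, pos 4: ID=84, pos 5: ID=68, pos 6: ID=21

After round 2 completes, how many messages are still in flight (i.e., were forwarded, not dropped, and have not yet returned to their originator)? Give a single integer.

Answer: 3

Derivation:
Round 1: pos1(id43) recv 51: fwd; pos2(id53) recv 43: drop; pos3(id90) recv 53: drop; pos4(id84) recv 90: fwd; pos5(id68) recv 84: fwd; pos6(id21) recv 68: fwd; pos0(id51) recv 21: drop
Round 2: pos2(id53) recv 51: drop; pos5(id68) recv 90: fwd; pos6(id21) recv 84: fwd; pos0(id51) recv 68: fwd
After round 2: 3 messages still in flight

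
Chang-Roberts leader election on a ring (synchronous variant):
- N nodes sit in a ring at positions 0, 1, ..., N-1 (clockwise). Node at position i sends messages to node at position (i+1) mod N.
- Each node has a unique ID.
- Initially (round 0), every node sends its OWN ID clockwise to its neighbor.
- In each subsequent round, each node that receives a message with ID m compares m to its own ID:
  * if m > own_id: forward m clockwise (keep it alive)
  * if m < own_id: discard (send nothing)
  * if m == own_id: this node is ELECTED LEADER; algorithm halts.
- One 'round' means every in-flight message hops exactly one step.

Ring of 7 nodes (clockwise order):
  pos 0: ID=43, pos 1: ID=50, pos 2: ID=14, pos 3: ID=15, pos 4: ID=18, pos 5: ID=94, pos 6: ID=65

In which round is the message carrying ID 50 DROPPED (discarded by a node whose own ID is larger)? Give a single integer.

Answer: 4

Derivation:
Round 1: pos1(id50) recv 43: drop; pos2(id14) recv 50: fwd; pos3(id15) recv 14: drop; pos4(id18) recv 15: drop; pos5(id94) recv 18: drop; pos6(id65) recv 94: fwd; pos0(id43) recv 65: fwd
Round 2: pos3(id15) recv 50: fwd; pos0(id43) recv 94: fwd; pos1(id50) recv 65: fwd
Round 3: pos4(id18) recv 50: fwd; pos1(id50) recv 94: fwd; pos2(id14) recv 65: fwd
Round 4: pos5(id94) recv 50: drop; pos2(id14) recv 94: fwd; pos3(id15) recv 65: fwd
Round 5: pos3(id15) recv 94: fwd; pos4(id18) recv 65: fwd
Round 6: pos4(id18) recv 94: fwd; pos5(id94) recv 65: drop
Round 7: pos5(id94) recv 94: ELECTED
Message ID 50 originates at pos 1; dropped at pos 5 in round 4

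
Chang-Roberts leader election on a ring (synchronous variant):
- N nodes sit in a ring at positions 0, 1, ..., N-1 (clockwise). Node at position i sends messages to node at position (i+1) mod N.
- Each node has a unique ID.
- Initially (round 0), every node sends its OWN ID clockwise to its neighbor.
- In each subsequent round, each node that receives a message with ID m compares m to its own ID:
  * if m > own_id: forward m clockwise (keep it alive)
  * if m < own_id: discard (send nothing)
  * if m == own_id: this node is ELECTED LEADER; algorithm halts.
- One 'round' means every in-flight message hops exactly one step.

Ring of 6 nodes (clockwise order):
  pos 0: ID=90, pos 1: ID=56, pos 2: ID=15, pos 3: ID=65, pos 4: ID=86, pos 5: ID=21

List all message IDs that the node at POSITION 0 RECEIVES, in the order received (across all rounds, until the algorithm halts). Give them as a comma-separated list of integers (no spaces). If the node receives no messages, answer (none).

Answer: 21,86,90

Derivation:
Round 1: pos1(id56) recv 90: fwd; pos2(id15) recv 56: fwd; pos3(id65) recv 15: drop; pos4(id86) recv 65: drop; pos5(id21) recv 86: fwd; pos0(id90) recv 21: drop
Round 2: pos2(id15) recv 90: fwd; pos3(id65) recv 56: drop; pos0(id90) recv 86: drop
Round 3: pos3(id65) recv 90: fwd
Round 4: pos4(id86) recv 90: fwd
Round 5: pos5(id21) recv 90: fwd
Round 6: pos0(id90) recv 90: ELECTED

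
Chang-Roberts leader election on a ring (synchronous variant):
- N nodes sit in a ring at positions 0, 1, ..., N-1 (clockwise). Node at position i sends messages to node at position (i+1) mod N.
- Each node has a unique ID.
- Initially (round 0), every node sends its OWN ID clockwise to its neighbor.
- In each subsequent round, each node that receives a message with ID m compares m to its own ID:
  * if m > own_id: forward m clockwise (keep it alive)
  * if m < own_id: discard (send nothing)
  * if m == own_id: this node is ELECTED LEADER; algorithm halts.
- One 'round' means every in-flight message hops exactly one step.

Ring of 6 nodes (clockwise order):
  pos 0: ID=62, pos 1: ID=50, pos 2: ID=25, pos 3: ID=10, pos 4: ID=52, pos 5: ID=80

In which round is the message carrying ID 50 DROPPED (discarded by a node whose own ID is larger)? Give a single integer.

Round 1: pos1(id50) recv 62: fwd; pos2(id25) recv 50: fwd; pos3(id10) recv 25: fwd; pos4(id52) recv 10: drop; pos5(id80) recv 52: drop; pos0(id62) recv 80: fwd
Round 2: pos2(id25) recv 62: fwd; pos3(id10) recv 50: fwd; pos4(id52) recv 25: drop; pos1(id50) recv 80: fwd
Round 3: pos3(id10) recv 62: fwd; pos4(id52) recv 50: drop; pos2(id25) recv 80: fwd
Round 4: pos4(id52) recv 62: fwd; pos3(id10) recv 80: fwd
Round 5: pos5(id80) recv 62: drop; pos4(id52) recv 80: fwd
Round 6: pos5(id80) recv 80: ELECTED
Message ID 50 originates at pos 1; dropped at pos 4 in round 3

Answer: 3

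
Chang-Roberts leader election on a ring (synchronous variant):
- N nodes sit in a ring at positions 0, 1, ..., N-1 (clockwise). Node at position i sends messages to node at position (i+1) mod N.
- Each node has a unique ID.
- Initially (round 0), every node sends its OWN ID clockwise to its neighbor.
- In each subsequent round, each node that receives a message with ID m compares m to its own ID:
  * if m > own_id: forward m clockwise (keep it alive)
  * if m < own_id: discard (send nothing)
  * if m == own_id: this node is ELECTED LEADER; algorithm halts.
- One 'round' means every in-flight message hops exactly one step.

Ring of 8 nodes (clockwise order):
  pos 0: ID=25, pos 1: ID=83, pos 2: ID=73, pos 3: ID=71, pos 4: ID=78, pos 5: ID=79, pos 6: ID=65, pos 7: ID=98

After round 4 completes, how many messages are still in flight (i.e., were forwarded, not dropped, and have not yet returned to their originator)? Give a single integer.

Answer: 2

Derivation:
Round 1: pos1(id83) recv 25: drop; pos2(id73) recv 83: fwd; pos3(id71) recv 73: fwd; pos4(id78) recv 71: drop; pos5(id79) recv 78: drop; pos6(id65) recv 79: fwd; pos7(id98) recv 65: drop; pos0(id25) recv 98: fwd
Round 2: pos3(id71) recv 83: fwd; pos4(id78) recv 73: drop; pos7(id98) recv 79: drop; pos1(id83) recv 98: fwd
Round 3: pos4(id78) recv 83: fwd; pos2(id73) recv 98: fwd
Round 4: pos5(id79) recv 83: fwd; pos3(id71) recv 98: fwd
After round 4: 2 messages still in flight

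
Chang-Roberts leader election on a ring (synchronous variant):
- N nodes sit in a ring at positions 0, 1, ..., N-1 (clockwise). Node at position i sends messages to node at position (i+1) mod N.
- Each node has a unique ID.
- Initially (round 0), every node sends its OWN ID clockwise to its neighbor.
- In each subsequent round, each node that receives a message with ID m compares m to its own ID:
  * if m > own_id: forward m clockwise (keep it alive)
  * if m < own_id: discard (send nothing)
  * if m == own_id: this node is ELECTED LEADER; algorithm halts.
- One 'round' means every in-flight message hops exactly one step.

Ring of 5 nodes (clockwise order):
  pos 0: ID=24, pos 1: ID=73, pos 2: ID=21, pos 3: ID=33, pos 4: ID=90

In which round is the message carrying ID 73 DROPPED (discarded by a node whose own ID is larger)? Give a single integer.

Round 1: pos1(id73) recv 24: drop; pos2(id21) recv 73: fwd; pos3(id33) recv 21: drop; pos4(id90) recv 33: drop; pos0(id24) recv 90: fwd
Round 2: pos3(id33) recv 73: fwd; pos1(id73) recv 90: fwd
Round 3: pos4(id90) recv 73: drop; pos2(id21) recv 90: fwd
Round 4: pos3(id33) recv 90: fwd
Round 5: pos4(id90) recv 90: ELECTED
Message ID 73 originates at pos 1; dropped at pos 4 in round 3

Answer: 3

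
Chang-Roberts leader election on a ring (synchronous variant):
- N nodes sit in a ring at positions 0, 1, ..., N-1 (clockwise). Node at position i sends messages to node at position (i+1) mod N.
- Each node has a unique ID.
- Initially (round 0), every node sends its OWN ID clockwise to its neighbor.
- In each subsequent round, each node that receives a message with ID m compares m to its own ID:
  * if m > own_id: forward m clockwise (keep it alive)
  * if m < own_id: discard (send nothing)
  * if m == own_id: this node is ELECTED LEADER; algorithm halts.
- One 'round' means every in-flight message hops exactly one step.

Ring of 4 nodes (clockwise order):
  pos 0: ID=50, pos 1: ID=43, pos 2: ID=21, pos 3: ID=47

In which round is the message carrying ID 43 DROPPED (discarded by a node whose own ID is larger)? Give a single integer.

Answer: 2

Derivation:
Round 1: pos1(id43) recv 50: fwd; pos2(id21) recv 43: fwd; pos3(id47) recv 21: drop; pos0(id50) recv 47: drop
Round 2: pos2(id21) recv 50: fwd; pos3(id47) recv 43: drop
Round 3: pos3(id47) recv 50: fwd
Round 4: pos0(id50) recv 50: ELECTED
Message ID 43 originates at pos 1; dropped at pos 3 in round 2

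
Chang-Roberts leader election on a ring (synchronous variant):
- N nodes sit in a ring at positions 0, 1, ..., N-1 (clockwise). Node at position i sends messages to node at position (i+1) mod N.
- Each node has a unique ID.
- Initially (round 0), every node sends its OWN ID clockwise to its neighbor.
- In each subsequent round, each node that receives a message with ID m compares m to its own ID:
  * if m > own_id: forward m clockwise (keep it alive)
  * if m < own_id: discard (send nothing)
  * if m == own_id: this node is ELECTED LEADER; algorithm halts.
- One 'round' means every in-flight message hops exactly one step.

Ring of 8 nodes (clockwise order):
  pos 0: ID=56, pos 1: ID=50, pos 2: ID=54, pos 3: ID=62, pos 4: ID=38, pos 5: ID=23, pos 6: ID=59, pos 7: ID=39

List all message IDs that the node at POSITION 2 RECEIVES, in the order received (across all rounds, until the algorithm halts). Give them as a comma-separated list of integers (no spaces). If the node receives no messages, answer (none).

Round 1: pos1(id50) recv 56: fwd; pos2(id54) recv 50: drop; pos3(id62) recv 54: drop; pos4(id38) recv 62: fwd; pos5(id23) recv 38: fwd; pos6(id59) recv 23: drop; pos7(id39) recv 59: fwd; pos0(id56) recv 39: drop
Round 2: pos2(id54) recv 56: fwd; pos5(id23) recv 62: fwd; pos6(id59) recv 38: drop; pos0(id56) recv 59: fwd
Round 3: pos3(id62) recv 56: drop; pos6(id59) recv 62: fwd; pos1(id50) recv 59: fwd
Round 4: pos7(id39) recv 62: fwd; pos2(id54) recv 59: fwd
Round 5: pos0(id56) recv 62: fwd; pos3(id62) recv 59: drop
Round 6: pos1(id50) recv 62: fwd
Round 7: pos2(id54) recv 62: fwd
Round 8: pos3(id62) recv 62: ELECTED

Answer: 50,56,59,62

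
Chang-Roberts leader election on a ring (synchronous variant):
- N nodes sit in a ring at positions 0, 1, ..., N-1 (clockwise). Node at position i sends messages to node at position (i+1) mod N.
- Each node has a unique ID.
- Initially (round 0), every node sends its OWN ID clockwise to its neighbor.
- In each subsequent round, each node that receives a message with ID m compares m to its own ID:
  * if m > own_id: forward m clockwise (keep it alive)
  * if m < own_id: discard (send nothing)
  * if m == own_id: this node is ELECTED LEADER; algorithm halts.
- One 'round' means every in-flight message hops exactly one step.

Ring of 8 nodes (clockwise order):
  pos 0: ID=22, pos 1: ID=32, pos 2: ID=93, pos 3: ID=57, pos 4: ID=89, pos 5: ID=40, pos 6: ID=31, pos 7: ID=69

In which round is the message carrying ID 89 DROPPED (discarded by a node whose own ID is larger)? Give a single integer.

Round 1: pos1(id32) recv 22: drop; pos2(id93) recv 32: drop; pos3(id57) recv 93: fwd; pos4(id89) recv 57: drop; pos5(id40) recv 89: fwd; pos6(id31) recv 40: fwd; pos7(id69) recv 31: drop; pos0(id22) recv 69: fwd
Round 2: pos4(id89) recv 93: fwd; pos6(id31) recv 89: fwd; pos7(id69) recv 40: drop; pos1(id32) recv 69: fwd
Round 3: pos5(id40) recv 93: fwd; pos7(id69) recv 89: fwd; pos2(id93) recv 69: drop
Round 4: pos6(id31) recv 93: fwd; pos0(id22) recv 89: fwd
Round 5: pos7(id69) recv 93: fwd; pos1(id32) recv 89: fwd
Round 6: pos0(id22) recv 93: fwd; pos2(id93) recv 89: drop
Round 7: pos1(id32) recv 93: fwd
Round 8: pos2(id93) recv 93: ELECTED
Message ID 89 originates at pos 4; dropped at pos 2 in round 6

Answer: 6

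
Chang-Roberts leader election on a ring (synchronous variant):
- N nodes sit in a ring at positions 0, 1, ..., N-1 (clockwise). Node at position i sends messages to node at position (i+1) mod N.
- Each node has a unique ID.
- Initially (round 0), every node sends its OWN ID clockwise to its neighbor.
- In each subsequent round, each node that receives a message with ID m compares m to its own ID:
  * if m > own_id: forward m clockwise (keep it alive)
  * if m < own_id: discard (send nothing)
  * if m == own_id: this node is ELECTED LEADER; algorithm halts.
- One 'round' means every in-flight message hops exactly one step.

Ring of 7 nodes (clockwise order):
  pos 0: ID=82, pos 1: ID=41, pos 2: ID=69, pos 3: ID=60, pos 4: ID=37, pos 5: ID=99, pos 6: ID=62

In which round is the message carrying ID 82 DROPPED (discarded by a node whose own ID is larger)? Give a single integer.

Round 1: pos1(id41) recv 82: fwd; pos2(id69) recv 41: drop; pos3(id60) recv 69: fwd; pos4(id37) recv 60: fwd; pos5(id99) recv 37: drop; pos6(id62) recv 99: fwd; pos0(id82) recv 62: drop
Round 2: pos2(id69) recv 82: fwd; pos4(id37) recv 69: fwd; pos5(id99) recv 60: drop; pos0(id82) recv 99: fwd
Round 3: pos3(id60) recv 82: fwd; pos5(id99) recv 69: drop; pos1(id41) recv 99: fwd
Round 4: pos4(id37) recv 82: fwd; pos2(id69) recv 99: fwd
Round 5: pos5(id99) recv 82: drop; pos3(id60) recv 99: fwd
Round 6: pos4(id37) recv 99: fwd
Round 7: pos5(id99) recv 99: ELECTED
Message ID 82 originates at pos 0; dropped at pos 5 in round 5

Answer: 5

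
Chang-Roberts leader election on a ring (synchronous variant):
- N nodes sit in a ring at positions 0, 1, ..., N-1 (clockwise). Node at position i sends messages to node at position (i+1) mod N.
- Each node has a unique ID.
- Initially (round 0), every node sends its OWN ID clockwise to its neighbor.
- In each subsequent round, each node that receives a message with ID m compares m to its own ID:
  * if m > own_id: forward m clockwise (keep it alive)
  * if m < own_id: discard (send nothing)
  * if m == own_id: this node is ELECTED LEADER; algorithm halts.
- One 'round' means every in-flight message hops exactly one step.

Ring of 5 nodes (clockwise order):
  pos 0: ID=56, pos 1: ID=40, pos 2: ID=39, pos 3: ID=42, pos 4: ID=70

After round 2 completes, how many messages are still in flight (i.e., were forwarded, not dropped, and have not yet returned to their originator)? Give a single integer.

Round 1: pos1(id40) recv 56: fwd; pos2(id39) recv 40: fwd; pos3(id42) recv 39: drop; pos4(id70) recv 42: drop; pos0(id56) recv 70: fwd
Round 2: pos2(id39) recv 56: fwd; pos3(id42) recv 40: drop; pos1(id40) recv 70: fwd
After round 2: 2 messages still in flight

Answer: 2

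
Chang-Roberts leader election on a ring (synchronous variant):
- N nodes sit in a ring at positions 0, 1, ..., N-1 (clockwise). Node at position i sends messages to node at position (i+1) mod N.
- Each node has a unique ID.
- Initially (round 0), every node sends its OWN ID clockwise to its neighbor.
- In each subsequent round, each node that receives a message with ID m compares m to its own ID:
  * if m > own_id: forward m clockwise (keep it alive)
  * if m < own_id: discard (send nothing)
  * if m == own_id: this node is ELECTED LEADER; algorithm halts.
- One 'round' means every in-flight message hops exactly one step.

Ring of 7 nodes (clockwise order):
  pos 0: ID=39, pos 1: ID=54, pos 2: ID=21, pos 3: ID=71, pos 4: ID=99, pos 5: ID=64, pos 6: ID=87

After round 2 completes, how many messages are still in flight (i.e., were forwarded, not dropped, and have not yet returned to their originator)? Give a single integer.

Answer: 2

Derivation:
Round 1: pos1(id54) recv 39: drop; pos2(id21) recv 54: fwd; pos3(id71) recv 21: drop; pos4(id99) recv 71: drop; pos5(id64) recv 99: fwd; pos6(id87) recv 64: drop; pos0(id39) recv 87: fwd
Round 2: pos3(id71) recv 54: drop; pos6(id87) recv 99: fwd; pos1(id54) recv 87: fwd
After round 2: 2 messages still in flight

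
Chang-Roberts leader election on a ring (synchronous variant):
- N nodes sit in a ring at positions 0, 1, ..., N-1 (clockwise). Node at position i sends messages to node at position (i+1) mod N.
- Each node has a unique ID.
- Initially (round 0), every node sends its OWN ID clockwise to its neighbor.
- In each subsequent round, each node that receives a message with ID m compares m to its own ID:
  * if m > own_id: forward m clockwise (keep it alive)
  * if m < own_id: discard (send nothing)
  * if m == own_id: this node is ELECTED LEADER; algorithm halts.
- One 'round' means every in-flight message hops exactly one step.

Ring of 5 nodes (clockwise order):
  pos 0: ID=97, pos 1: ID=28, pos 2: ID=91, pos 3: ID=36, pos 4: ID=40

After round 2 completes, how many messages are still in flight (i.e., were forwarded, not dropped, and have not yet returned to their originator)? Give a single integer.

Round 1: pos1(id28) recv 97: fwd; pos2(id91) recv 28: drop; pos3(id36) recv 91: fwd; pos4(id40) recv 36: drop; pos0(id97) recv 40: drop
Round 2: pos2(id91) recv 97: fwd; pos4(id40) recv 91: fwd
After round 2: 2 messages still in flight

Answer: 2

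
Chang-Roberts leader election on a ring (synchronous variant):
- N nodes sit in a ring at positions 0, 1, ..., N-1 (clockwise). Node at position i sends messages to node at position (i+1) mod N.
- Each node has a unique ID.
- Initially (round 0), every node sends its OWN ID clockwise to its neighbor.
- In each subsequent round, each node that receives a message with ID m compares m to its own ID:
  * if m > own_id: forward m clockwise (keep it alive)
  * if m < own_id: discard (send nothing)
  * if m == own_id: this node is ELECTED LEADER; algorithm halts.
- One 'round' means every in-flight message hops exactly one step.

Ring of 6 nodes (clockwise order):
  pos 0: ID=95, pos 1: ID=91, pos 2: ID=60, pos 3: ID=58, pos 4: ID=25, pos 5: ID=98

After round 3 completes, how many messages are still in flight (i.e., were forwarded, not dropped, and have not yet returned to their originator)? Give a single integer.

Answer: 3

Derivation:
Round 1: pos1(id91) recv 95: fwd; pos2(id60) recv 91: fwd; pos3(id58) recv 60: fwd; pos4(id25) recv 58: fwd; pos5(id98) recv 25: drop; pos0(id95) recv 98: fwd
Round 2: pos2(id60) recv 95: fwd; pos3(id58) recv 91: fwd; pos4(id25) recv 60: fwd; pos5(id98) recv 58: drop; pos1(id91) recv 98: fwd
Round 3: pos3(id58) recv 95: fwd; pos4(id25) recv 91: fwd; pos5(id98) recv 60: drop; pos2(id60) recv 98: fwd
After round 3: 3 messages still in flight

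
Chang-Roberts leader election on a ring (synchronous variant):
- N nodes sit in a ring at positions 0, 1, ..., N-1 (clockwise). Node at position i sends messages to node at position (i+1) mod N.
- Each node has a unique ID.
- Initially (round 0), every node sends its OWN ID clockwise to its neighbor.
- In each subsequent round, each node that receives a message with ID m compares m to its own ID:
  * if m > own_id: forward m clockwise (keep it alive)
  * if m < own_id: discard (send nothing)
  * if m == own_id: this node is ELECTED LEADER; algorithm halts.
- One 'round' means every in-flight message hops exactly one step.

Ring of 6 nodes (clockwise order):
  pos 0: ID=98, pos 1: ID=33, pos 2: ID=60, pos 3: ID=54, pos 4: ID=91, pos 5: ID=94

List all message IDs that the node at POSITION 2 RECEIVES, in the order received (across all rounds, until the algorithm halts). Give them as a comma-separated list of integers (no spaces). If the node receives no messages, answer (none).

Round 1: pos1(id33) recv 98: fwd; pos2(id60) recv 33: drop; pos3(id54) recv 60: fwd; pos4(id91) recv 54: drop; pos5(id94) recv 91: drop; pos0(id98) recv 94: drop
Round 2: pos2(id60) recv 98: fwd; pos4(id91) recv 60: drop
Round 3: pos3(id54) recv 98: fwd
Round 4: pos4(id91) recv 98: fwd
Round 5: pos5(id94) recv 98: fwd
Round 6: pos0(id98) recv 98: ELECTED

Answer: 33,98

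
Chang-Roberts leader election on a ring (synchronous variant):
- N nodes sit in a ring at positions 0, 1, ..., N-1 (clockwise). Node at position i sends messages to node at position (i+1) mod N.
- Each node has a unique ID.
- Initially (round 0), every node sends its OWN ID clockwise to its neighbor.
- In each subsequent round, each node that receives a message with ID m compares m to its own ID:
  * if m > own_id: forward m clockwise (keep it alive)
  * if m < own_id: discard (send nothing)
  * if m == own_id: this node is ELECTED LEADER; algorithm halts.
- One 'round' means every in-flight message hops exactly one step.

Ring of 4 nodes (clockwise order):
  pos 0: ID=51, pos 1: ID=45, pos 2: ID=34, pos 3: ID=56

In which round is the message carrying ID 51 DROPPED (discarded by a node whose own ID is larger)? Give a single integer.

Round 1: pos1(id45) recv 51: fwd; pos2(id34) recv 45: fwd; pos3(id56) recv 34: drop; pos0(id51) recv 56: fwd
Round 2: pos2(id34) recv 51: fwd; pos3(id56) recv 45: drop; pos1(id45) recv 56: fwd
Round 3: pos3(id56) recv 51: drop; pos2(id34) recv 56: fwd
Round 4: pos3(id56) recv 56: ELECTED
Message ID 51 originates at pos 0; dropped at pos 3 in round 3

Answer: 3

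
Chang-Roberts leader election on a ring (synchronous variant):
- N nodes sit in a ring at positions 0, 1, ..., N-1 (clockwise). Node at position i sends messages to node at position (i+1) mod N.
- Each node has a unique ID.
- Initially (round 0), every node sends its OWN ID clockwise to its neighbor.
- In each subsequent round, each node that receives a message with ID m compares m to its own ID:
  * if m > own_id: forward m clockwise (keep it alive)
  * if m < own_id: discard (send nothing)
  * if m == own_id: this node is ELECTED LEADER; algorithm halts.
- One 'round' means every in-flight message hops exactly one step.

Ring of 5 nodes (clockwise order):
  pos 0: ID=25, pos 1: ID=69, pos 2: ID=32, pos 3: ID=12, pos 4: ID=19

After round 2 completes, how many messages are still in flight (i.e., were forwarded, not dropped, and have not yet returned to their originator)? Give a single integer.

Round 1: pos1(id69) recv 25: drop; pos2(id32) recv 69: fwd; pos3(id12) recv 32: fwd; pos4(id19) recv 12: drop; pos0(id25) recv 19: drop
Round 2: pos3(id12) recv 69: fwd; pos4(id19) recv 32: fwd
After round 2: 2 messages still in flight

Answer: 2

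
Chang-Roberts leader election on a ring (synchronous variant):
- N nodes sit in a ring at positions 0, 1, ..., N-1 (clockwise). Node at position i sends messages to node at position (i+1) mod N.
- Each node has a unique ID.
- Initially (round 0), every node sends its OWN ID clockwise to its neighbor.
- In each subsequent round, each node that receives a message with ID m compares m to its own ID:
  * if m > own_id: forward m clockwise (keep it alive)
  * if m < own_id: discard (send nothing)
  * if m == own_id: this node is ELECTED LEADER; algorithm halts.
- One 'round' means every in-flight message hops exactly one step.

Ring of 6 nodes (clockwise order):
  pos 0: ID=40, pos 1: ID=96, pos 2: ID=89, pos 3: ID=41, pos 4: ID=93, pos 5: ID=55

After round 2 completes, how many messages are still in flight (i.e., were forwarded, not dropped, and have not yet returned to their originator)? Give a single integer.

Answer: 2

Derivation:
Round 1: pos1(id96) recv 40: drop; pos2(id89) recv 96: fwd; pos3(id41) recv 89: fwd; pos4(id93) recv 41: drop; pos5(id55) recv 93: fwd; pos0(id40) recv 55: fwd
Round 2: pos3(id41) recv 96: fwd; pos4(id93) recv 89: drop; pos0(id40) recv 93: fwd; pos1(id96) recv 55: drop
After round 2: 2 messages still in flight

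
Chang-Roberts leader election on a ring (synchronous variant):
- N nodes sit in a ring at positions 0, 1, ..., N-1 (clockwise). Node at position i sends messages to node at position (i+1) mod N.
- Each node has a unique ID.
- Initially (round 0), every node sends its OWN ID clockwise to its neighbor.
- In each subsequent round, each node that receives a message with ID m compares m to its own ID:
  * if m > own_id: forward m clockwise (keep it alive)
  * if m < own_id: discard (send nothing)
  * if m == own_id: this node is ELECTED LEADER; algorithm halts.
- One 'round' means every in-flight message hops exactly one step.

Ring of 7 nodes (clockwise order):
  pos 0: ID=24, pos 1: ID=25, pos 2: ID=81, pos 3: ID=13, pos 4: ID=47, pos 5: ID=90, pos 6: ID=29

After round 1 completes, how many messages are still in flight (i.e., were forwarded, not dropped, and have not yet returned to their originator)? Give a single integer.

Answer: 3

Derivation:
Round 1: pos1(id25) recv 24: drop; pos2(id81) recv 25: drop; pos3(id13) recv 81: fwd; pos4(id47) recv 13: drop; pos5(id90) recv 47: drop; pos6(id29) recv 90: fwd; pos0(id24) recv 29: fwd
After round 1: 3 messages still in flight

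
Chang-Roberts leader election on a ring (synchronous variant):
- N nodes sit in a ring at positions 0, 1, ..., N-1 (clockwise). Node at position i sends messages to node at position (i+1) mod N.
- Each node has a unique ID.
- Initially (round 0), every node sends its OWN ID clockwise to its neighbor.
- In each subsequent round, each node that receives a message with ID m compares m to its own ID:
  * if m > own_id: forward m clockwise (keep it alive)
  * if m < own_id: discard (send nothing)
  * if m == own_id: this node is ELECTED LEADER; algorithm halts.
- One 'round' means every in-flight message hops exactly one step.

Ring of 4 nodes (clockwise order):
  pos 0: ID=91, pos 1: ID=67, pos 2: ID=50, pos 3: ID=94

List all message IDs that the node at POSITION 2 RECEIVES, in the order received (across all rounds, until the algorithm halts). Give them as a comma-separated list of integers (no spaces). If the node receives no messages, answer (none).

Answer: 67,91,94

Derivation:
Round 1: pos1(id67) recv 91: fwd; pos2(id50) recv 67: fwd; pos3(id94) recv 50: drop; pos0(id91) recv 94: fwd
Round 2: pos2(id50) recv 91: fwd; pos3(id94) recv 67: drop; pos1(id67) recv 94: fwd
Round 3: pos3(id94) recv 91: drop; pos2(id50) recv 94: fwd
Round 4: pos3(id94) recv 94: ELECTED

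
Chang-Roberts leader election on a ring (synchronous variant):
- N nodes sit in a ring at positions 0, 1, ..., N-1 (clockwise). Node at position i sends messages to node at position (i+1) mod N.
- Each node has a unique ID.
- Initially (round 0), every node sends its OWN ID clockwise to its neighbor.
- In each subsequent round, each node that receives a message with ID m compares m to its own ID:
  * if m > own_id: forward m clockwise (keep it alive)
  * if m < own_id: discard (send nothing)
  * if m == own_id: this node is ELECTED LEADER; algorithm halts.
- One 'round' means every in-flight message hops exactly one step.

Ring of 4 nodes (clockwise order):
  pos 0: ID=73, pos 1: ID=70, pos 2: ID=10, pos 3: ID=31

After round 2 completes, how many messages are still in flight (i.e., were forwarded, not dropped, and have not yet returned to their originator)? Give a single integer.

Answer: 2

Derivation:
Round 1: pos1(id70) recv 73: fwd; pos2(id10) recv 70: fwd; pos3(id31) recv 10: drop; pos0(id73) recv 31: drop
Round 2: pos2(id10) recv 73: fwd; pos3(id31) recv 70: fwd
After round 2: 2 messages still in flight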